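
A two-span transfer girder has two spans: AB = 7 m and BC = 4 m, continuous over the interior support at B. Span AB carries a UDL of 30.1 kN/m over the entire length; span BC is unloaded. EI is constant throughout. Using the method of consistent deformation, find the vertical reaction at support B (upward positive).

Take M_B as the redundant. Released structure: two simple spans AB and BC with a hinge at B.
Discontinuity in slope at B on the released structure — sum the simple-span end rotations:
  span AB: UDL 30.1: wL³/(24EI) = 430.2/EI
  relative rotation θ_0 = (430.2 + 0)/EI = 430.2/EI
A unit hogging moment at B produces rotation L₁/(3EI) + L₂/(3EI) = 3.667/EI.
Slope continuity at B: θ_0 = M_B·3.667/EI, so M_B = 430.2/3.667 = 117.3 kN·m (hogging).
Span AB, ΣM about A with M_B applied at B: R_B^{AB}·7 = 737.5 + 117.3, so R_B^{AB} = 122.1 kN and R_A = 210.7 − 122.1 = 88.59 kN.
Span BC, ΣM about C: R_B^{BC}·4 = 0 + 117.3, so R_B^{BC} = 29.33 kN and R_C = 0 − 29.33 = -29.33 kN.
R_B = 122.1 + 29.33 = 151.4 kN.

R_B = 151.4 kN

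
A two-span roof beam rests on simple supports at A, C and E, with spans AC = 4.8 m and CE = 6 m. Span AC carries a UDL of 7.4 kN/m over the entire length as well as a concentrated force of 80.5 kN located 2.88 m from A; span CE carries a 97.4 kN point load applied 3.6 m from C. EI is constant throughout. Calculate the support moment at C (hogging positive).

M_C = 96.99 kN·m

Release continuity at C by inserting a hinge; the redundant is the internal moment M_C. The primary structure is two simply-supported spans AC and CE.
Rotations at C on the released spans (each span's end-slope, ×1/EI):
  span AC: UDL 7.4: wL³/(24EI) = 34.1/EI
  span AC: point load 80.5 at a = 2.88: Pab(L + a)/(6LEI) = 118.7/EI
  span CE: point load 97.4 at a = 3.6: Pab(L + b)/(6LEI) = 196.4/EI
  relative rotation θ_0 = (152.8 + 196.4)/EI = 349.2/EI
A unit hogging moment at C produces rotation L₁/(3EI) + L₂/(3EI) = 3.6/EI.
Slope continuity at C: θ_0 = M_C·3.6/EI, so M_C = 349.2/3.6 = 96.99 kN·m (hogging).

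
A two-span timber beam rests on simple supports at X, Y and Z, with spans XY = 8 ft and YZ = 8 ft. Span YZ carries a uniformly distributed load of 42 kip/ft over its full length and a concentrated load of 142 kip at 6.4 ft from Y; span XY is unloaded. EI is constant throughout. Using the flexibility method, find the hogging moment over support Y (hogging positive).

M_Y = 222.5 kip·ft

Take M_Y as the redundant. Released structure: two simple spans XY and YZ with a hinge at Y.
Rotations at Y on the released spans (each span's end-slope, ×1/EI):
  span YZ: UDL 42: wL³/(24EI) = 896/EI
  span YZ: point load 142 at a = 6.4: Pab(L + b)/(6LEI) = 290.8/EI
  relative rotation θ_0 = (0 + 1187)/EI = 1187/EI
A unit hogging moment at Y produces rotation L₁/(3EI) + L₂/(3EI) = 5.333/EI.
Slope continuity at Y: θ_0 = M_Y·5.333/EI, so M_Y = 1187/5.333 = 222.5 kip·ft (hogging).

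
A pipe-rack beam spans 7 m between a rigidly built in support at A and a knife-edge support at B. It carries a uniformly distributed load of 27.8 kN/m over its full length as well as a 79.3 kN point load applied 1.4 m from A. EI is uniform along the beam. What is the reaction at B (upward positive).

Take the reaction at B as the redundant and release it; the primary structure is a cantilever fixed at A.
Deflection at B on the released cantilever, summing each load's contribution:
  UDL 27.8: wL⁴/(8EI) = 8343/EI
  point load 79.3 at a = 1.4: Pa²(3L − a)/(6EI) = 507.7/EI
  δ_0 = 8851/EI
Flexibility coefficient — unit upward force at B: δ_{BB} = L³/(3EI) = 114.3/EI.
The prop prevents deflection at B: R_B = δ_0/δ_{BB} = 8851/114.3 = 77.42 kN.

R_B = 77.42 kN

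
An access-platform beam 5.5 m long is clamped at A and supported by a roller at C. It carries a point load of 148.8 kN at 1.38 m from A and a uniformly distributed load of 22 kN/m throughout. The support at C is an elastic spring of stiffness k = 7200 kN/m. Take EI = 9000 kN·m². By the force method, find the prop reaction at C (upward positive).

Release the roller at C. Primary structure: cantilever fixed at A.
Primary-structure tip deflection at C by superposition:
  point load 148.8 at a = 1.38: Pa²(3L − a)/(6EI) = 714.1/EI
  UDL 22: wL⁴/(8EI) = 2516/EI
  δ_0 = 3231/EI
Tip deflection under a unit load at C: L³/(3EI) = 55.46/EI.
With EI = 9000 kN·m²: δ_0 = 0.35895 m and δ_{CC} = 0.006162 m/kN.
Compatibility — the spring shortens by R_C/k under the reaction it provides: δ_0 − R_C·δ_{CC} = R_C/k. With 1/k = 0.000139 m/kN, R_C = δ_0 / (δ_{CC} + 1/k) = 0.35895 / (0.006162 + 0.000139) = 56.97 kN.

R_C = 56.97 kN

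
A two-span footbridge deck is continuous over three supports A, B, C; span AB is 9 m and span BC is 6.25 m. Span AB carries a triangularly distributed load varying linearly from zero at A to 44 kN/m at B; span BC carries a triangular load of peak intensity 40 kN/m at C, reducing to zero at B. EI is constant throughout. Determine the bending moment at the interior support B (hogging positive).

M_B = 177.6 kN·m

Take M_B as the redundant. Released structure: two simple spans AB and BC with a hinge at B.
Rotations at B on the released spans (each span's end-slope, ×1/EI):
  span AB: triangular load, peak 44: w₀L³/(45EI) = 712.8/EI
  span BC: triangular load, peak 40: 7w₀L³/(360EI) = 189.9/EI
  relative rotation θ_0 = (712.8 + 189.9)/EI = 902.7/EI
A unit hogging moment at B produces rotation L₁/(3EI) + L₂/(3EI) = 5.083/EI.
Compatibility: M_B·(L₁+L₂)/(3EI) = θ_0, giving M_B = 177.6 kN·m (hogging).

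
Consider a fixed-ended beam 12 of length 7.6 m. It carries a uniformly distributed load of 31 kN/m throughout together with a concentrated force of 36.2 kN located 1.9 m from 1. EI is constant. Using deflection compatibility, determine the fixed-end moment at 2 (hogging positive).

Take the two fixed-end moments M_1, M_2 as redundants; the released structure is the simple span 12.
On the primary (simply-supported) span, the end slopes from the loading are:
  at 1: UDL 31: wL³/(24EI) = 567/EI
  at 2: UDL 31: wL³/(24EI) = 567/EI
  at 1: point load 36.2 at a = 1.9: Pab(L + b)/(6LEI) = 114.3/EI
  at 2: point load 36.2 at a = 1.9: Pab(L + a)/(6LEI) = 81.68/EI
  θ_10 = 681.4/EI,  θ_20 = 648.7/EI
Flexibility coefficients: a unit moment at one end gives L/(3EI) there and L/(6EI) at the far end, so f₁₁ = f₂₂ = 2.533/EI and f₁₂ = f₂₁ = 1.267/EI.
Compatibility — zero rotation at each built-in end:
  2.533 M_1 + 1.267 M_2 = 681.4
  1.267 M_1 + 2.533 M_2 = 648.7
Solving the pair gives M_1 = 187.9 kN·m and M_2 = 162.1 kN·m (hogging).

M_2 = 162.1 kN·m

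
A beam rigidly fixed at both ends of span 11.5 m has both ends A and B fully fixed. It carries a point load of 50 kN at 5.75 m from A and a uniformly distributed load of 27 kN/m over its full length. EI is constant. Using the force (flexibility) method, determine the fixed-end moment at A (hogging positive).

Release both end moments; the primary structure is a simply-supported span AB with redundants M_A and M_B.
Simple-span end rotations at A and B under the given loads:
  at A: point load 50 at a = 5.75: Pab(L + b)/(6LEI) = 413.3/EI
  at B: point load 50 at a = 5.75: Pab(L + a)/(6LEI) = 413.3/EI
  at A: UDL 27: wL³/(24EI) = 1711/EI
  at B: UDL 27: wL³/(24EI) = 1711/EI
  θ_A0 = 2124/EI,  θ_B0 = 2124/EI
Flexibility coefficients: a unit moment at one end gives L/(3EI) there and L/(6EI) at the far end, so f₁₁ = f₂₂ = 3.833/EI and f₁₂ = f₂₁ = 1.917/EI.
Compatibility — zero rotation at each built-in end:
  3.833 M_A + 1.917 M_B = 2124
  1.917 M_A + 3.833 M_B = 2124
Solving the pair gives M_A = 369.4 kN·m and M_B = 369.4 kN·m (hogging).

M_A = 369.4 kN·m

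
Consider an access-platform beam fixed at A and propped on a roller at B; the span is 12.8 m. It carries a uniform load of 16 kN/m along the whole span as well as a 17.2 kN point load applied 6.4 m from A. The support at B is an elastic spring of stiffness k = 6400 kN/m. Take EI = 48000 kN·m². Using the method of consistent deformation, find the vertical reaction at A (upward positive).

R_A = 140.7 kN

Remove the prop at B; the released (primary) structure is a cantilever built in at A.
Free-end deflection of the primary structure under the applied loading (downward +):
  UDL 16: wL⁴/(8EI) = 53687/EI
  point load 17.2 at a = 6.4: Pa²(3L − a)/(6EI) = 3757/EI
  δ_0 = 57444/EI
Flexibility coefficient — unit upward force at B: δ_{BB} = L³/(3EI) = 699.1/EI.
With EI = 48000 kN·m²: δ_0 = 1.1968 m and δ_{BB} = 0.014564 m/kN.
Compatibility — the spring shortens by R_B/k under the reaction it provides: δ_0 − R_B·δ_{BB} = R_B/k. With 1/k = 0.000156 m/kN, R_B = δ_0 / (δ_{BB} + 1/k) = 1.1968 / (0.014564 + 0.000156) = 81.3 kN.
Vertical equilibrium: R_A = ΣP − R_B = 222 − 81.3 = 140.7 kN.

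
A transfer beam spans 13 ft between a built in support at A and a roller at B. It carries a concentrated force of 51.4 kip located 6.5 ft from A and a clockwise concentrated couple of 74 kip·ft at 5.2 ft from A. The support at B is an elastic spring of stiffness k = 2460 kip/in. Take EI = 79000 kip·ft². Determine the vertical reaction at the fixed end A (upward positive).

R_A = 29.95 kip

Remove the prop at B; the released (primary) structure is a cantilever built in at A.
Downward deflection at the released point B due to the loads:
  point load 51.4 at a = 6.5: Pa²(3L − a)/(6EI) = 11763/EI
  clockwise couple 74 at a = 5.2: M₀a(2L − a)/(2EI) = 4002/EI
  δ_0 = 15765/EI
Tip deflection under a unit load at B: L³/(3EI) = 732.3/EI.
With EI = 79000 kip·ft²: δ_0 = 0.19956 ft and δ_{BB} = 0.00927 ft/kip.
Compatibility — the spring shortens by R_B/k under the reaction it provides: δ_0 − R_B·δ_{BB} = R_B/k. With 1/k = 1/(2460×12) ft/kip = 0.000034 ft/kip, R_B = δ_0 / (δ_{BB} + 1/k) = 0.19956 / (0.00927 + 0.000034) = 21.45 kip.
Vertical equilibrium: R_A = ΣP − R_B = 51.4 − 21.45 = 29.95 kip.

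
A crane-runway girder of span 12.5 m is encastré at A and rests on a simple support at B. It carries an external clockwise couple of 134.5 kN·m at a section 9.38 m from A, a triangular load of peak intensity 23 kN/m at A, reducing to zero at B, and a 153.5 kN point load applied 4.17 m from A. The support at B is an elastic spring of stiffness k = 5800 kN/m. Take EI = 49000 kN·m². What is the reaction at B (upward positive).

Remove the prop at B; the released (primary) structure is a cantilever built in at A.
Downward deflection at the released point B due to the loads:
  clockwise couple 134.5 at a = 9.38: M₀a(2L − a)/(2EI) = 9853/EI
  triangular load, peak 23 at the fixed end: w₀L⁴/(30EI) = 18717/EI
  point load 153.5 at a = 4.17: Pa²(3L − a)/(6EI) = 14827/EI
  δ_0 = 43398/EI
Tip deflection under a unit load at B: L³/(3EI) = 651/EI.
With EI = 49000 kN·m²: δ_0 = 0.88567 m and δ_{BB} = 0.013287 m/kN.
Compatibility — the spring shortens by R_B/k under the reaction it provides: δ_0 − R_B·δ_{BB} = R_B/k. With 1/k = 0.000172 m/kN, R_B = δ_0 / (δ_{BB} + 1/k) = 0.88567 / (0.013287 + 0.000172) = 65.81 kN.

R_B = 65.81 kN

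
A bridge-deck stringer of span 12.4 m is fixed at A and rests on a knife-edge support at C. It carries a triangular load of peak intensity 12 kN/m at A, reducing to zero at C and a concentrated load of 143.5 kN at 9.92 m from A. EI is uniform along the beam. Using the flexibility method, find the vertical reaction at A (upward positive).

Choose R_C as the redundant. The primary structure is the cantilever fixed at A.
Deflection at C on the released cantilever, summing each load's contribution:
  triangular load, peak 12 at the fixed end: w₀L⁴/(30EI) = 9457/EI
  point load 143.5 at a = 9.92: Pa²(3L − a)/(6EI) = 64205/EI
  δ_0 = 73662/EI
Flexibility coefficient — unit upward force at C: δ_{CC} = L³/(3EI) = 635.5/EI.
The prop prevents deflection at C: R_C = δ_0/δ_{CC} = 73662/635.5 = 115.9 kN.
Vertical equilibrium: R_A = ΣP − R_C = 217.9 − 115.9 = 102 kN.

R_A = 102 kN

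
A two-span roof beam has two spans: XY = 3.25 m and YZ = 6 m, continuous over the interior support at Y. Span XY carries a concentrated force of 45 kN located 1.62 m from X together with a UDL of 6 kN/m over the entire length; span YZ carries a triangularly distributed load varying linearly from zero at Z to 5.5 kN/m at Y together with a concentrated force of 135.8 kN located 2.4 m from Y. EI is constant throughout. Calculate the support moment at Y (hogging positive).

M_Y = 122.4 kN·m

Release continuity at Y by inserting a hinge; the redundant is the internal moment M_Y. The primary structure is two simply-supported spans XY and YZ.
End slopes at the hinge Y, treating each span as simply supported:
  span XY: point load 45 at a = 1.62: Pab(L + a)/(6LEI) = 29.68/EI
  span XY: UDL 6: wL³/(24EI) = 8.582/EI
  span YZ: triangular load, peak 5.5: w₀L³/(45EI) = 26.4/EI
  span YZ: point load 135.8 at a = 2.4: Pab(L + b)/(6LEI) = 312.9/EI
  relative rotation θ_0 = (38.26 + 339.3)/EI = 377.5/EI
A unit hogging moment at Y produces rotation L₁/(3EI) + L₂/(3EI) = 3.083/EI.
Compatibility: M_Y·(L₁+L₂)/(3EI) = θ_0, giving M_Y = 122.4 kN·m (hogging).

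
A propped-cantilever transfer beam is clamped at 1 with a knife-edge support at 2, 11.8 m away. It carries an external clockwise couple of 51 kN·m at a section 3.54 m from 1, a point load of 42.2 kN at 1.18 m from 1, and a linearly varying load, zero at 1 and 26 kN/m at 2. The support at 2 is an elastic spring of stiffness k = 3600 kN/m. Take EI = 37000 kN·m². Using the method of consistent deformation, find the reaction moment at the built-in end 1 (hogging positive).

Remove the prop at 2; the released (primary) structure is a cantilever built in at 1.
Deflection at 2 on the released cantilever, summing each load's contribution:
  clockwise couple 51 at a = 3.54: M₀a(2L − a)/(2EI) = 1811/EI
  point load 42.2 at a = 1.18: Pa²(3L − a)/(6EI) = 335.1/EI
  triangular load, peak 26 at the free end: 11w₀L⁴/(120EI) = 46208/EI
  δ_0 = 48353/EI
Flexibility coefficient — unit upward force at 2: δ_{22} = L³/(3EI) = 547.7/EI.
With EI = 37000 kN·m²: δ_0 = 1.3069 m and δ_{22} = 0.014802 m/kN.
Compatibility — the spring shortens by R_2/k under the reaction it provides: δ_0 − R_2·δ_{22} = R_2/k. With 1/k = 0.000278 m/kN, R_2 = δ_0 / (δ_{22} + 1/k) = 1.3069 / (0.014802 + 0.000278) = 86.66 kN.
Moment equilibrium about 1: M_1 = Σ(load moments about 1) − R_2·L = 1308 − 86.66×11.8 = 284.9 kN·m.

M_1 = 284.9 kN·m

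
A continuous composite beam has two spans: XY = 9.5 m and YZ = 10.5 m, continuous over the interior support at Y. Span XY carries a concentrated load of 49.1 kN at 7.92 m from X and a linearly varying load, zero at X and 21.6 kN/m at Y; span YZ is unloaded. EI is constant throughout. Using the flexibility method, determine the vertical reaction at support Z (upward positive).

R_Z = -8.562 kN

Insert a hinge at Y; M_Y is the redundant, and each span becomes simply supported.
Discontinuity in slope at Y on the released structure — sum the simple-span end rotations:
  span XY: point load 49.1 at a = 7.92: Pab(L + a)/(6LEI) = 187.8/EI
  span XY: triangular load, peak 21.6: w₀L³/(45EI) = 411.5/EI
  relative rotation θ_0 = (599.3 + 0)/EI = 599.3/EI
A unit hogging moment at Y produces rotation L₁/(3EI) + L₂/(3EI) = 6.667/EI.
Compatibility: M_Y·(L₁+L₂)/(3EI) = θ_0, giving M_Y = 89.9 kN·m (hogging).
Span YZ, ΣM about Z: R_Y^{YZ}·10.5 = 0 + 89.9, so R_Y^{YZ} = 8.562 kN and R_Z = 0 − 8.562 = -8.562 kN.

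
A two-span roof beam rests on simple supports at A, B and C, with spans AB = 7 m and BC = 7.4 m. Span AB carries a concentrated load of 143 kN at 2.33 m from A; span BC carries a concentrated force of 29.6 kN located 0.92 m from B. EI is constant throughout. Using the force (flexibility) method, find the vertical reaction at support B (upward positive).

Insert a hinge at B; M_B is the redundant, and each span becomes simply supported.
Discontinuity in slope at B on the released structure — sum the simple-span end rotations:
  span AB: point load 143 at a = 2.33: Pab(L + a)/(6LEI) = 345.7/EI
  span BC: point load 29.6 at a = 0.92: Pab(L + b)/(6LEI) = 55.16/EI
  relative rotation θ_0 = (345.7 + 55.16)/EI = 400.8/EI
A unit hogging moment at B produces rotation L₁/(3EI) + L₂/(3EI) = 4.8/EI.
Compatibility: M_B·(L₁+L₂)/(3EI) = θ_0, giving M_B = 83.5 kN·m (hogging).
Span AB, ΣM about A with M_B applied at B: R_B^{AB}·7 = 333.2 + 83.5, so R_B^{AB} = 59.53 kN and R_A = 143 − 59.53 = 83.47 kN.
Span BC, ΣM about C: R_B^{BC}·7.4 = 191.8 + 83.5, so R_B^{BC} = 37.2 kN and R_C = 29.6 − 37.2 = -7.604 kN.
R_B = 59.53 + 37.2 = 96.73 kN.

R_B = 96.73 kN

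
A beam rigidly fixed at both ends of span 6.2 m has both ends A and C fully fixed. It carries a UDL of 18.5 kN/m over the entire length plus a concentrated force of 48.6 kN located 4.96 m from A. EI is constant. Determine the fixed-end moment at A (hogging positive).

M_A = 68.9 kN·m

Take the two fixed-end moments M_A, M_C as redundants; the released structure is the simple span AC.
On the primary (simply-supported) span, the end slopes from the loading are:
  at A: UDL 18.5: wL³/(24EI) = 183.7/EI
  at C: UDL 18.5: wL³/(24EI) = 183.7/EI
  at A: point load 48.6 at a = 4.96: Pab(L + b)/(6LEI) = 59.78/EI
  at C: point load 48.6 at a = 4.96: Pab(L + a)/(6LEI) = 89.67/EI
  θ_A0 = 243.5/EI,  θ_C0 = 273.4/EI
Flexibility coefficients: a unit moment at one end gives L/(3EI) there and L/(6EI) at the far end, so f₁₁ = f₂₂ = 2.067/EI and f₁₂ = f₂₁ = 1.033/EI.
Compatibility — zero rotation at each built-in end:
  2.067 M_A + 1.033 M_C = 243.5
  1.033 M_A + 2.067 M_C = 273.4
Solving the pair gives M_A = 68.9 kN·m and M_C = 97.83 kN·m (hogging).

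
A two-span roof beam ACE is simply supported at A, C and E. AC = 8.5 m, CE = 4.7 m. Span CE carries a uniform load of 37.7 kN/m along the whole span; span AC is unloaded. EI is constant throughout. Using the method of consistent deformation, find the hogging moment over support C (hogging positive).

Insert a hinge at C; M_C is the redundant, and each span becomes simply supported.
Rotations at C on the released spans (each span's end-slope, ×1/EI):
  span CE: UDL 37.7: wL³/(24EI) = 163.1/EI
  relative rotation θ_0 = (0 + 163.1)/EI = 163.1/EI
A unit hogging moment at C produces rotation L₁/(3EI) + L₂/(3EI) = 4.4/EI.
Compatibility: M_C·(L₁+L₂)/(3EI) = θ_0, giving M_C = 37.07 kN·m (hogging).

M_C = 37.07 kN·m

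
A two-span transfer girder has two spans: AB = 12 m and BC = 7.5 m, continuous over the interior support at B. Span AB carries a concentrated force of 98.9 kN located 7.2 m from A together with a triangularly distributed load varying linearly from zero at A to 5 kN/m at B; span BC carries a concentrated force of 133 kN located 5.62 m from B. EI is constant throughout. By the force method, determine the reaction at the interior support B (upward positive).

Take M_B as the redundant. Released structure: two simple spans AB and BC with a hinge at B.
End slopes at the hinge B, treating each span as simply supported:
  span AB: point load 98.9 at a = 7.2: Pab(L + a)/(6LEI) = 911.5/EI
  span AB: triangular load, peak 5: w₀L³/(45EI) = 192/EI
  span BC: point load 133 at a = 5.62: Pab(L + b)/(6LEI) = 292.9/EI
  relative rotation θ_0 = (1103 + 292.9)/EI = 1396/EI
A unit hogging moment at B produces rotation L₁/(3EI) + L₂/(3EI) = 6.5/EI.
Slope continuity at B: θ_0 = M_B·6.5/EI, so M_B = 1396/6.5 = 214.8 kN·m (hogging).
Span AB, ΣM about A with M_B applied at B: R_B^{AB}·12 = 952.1 + 214.8, so R_B^{AB} = 97.24 kN and R_A = 128.9 − 97.24 = 31.66 kN.
Span BC, ΣM about C: R_B^{BC}·7.5 = 250 + 214.8, so R_B^{BC} = 61.98 kN and R_C = 133 − 61.98 = 71.02 kN.
R_B = 97.24 + 61.98 = 159.2 kN.

R_B = 159.2 kN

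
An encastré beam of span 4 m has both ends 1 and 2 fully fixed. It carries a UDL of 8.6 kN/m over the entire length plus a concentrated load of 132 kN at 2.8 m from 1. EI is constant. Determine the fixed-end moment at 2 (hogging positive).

M_2 = 89.08 kN·m

Take the two fixed-end moments M_1, M_2 as redundants; the released structure is the simple span 12.
On the primary (simply-supported) span, the end slopes from the loading are:
  at 1: UDL 8.6: wL³/(24EI) = 22.93/EI
  at 2: UDL 8.6: wL³/(24EI) = 22.93/EI
  at 1: point load 132 at a = 2.8: Pab(L + b)/(6LEI) = 96.1/EI
  at 2: point load 132 at a = 2.8: Pab(L + a)/(6LEI) = 125.7/EI
  θ_10 = 119/EI,  θ_20 = 148.6/EI
Flexibility coefficients: a unit moment at one end gives L/(3EI) there and L/(6EI) at the far end, so f₁₁ = f₂₂ = 1.333/EI and f₁₂ = f₂₁ = 0.6667/EI.
Compatibility — zero rotation at each built-in end:
  1.333 M_1 + 0.6667 M_2 = 119
  0.6667 M_1 + 1.333 M_2 = 148.6
Solving the pair gives M_1 = 44.73 kN·m and M_2 = 89.08 kN·m (hogging).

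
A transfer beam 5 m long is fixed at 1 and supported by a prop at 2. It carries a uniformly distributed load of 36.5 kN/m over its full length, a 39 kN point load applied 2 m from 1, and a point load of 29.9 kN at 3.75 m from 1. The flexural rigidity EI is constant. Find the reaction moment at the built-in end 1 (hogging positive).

Remove the prop at 2; the released (primary) structure is a cantilever built in at 1.
Downward deflection at the released point 2 due to the loads:
  UDL 36.5: wL⁴/(8EI) = 2852/EI
  point load 39 at a = 2: Pa²(3L − a)/(6EI) = 338/EI
  point load 29.9 at a = 3.75: Pa²(3L − a)/(6EI) = 788.4/EI
  δ_0 = 3978/EI
Tip deflection under a unit load at 2: L³/(3EI) = 41.67/EI.
The prop prevents deflection at 2: R_2 = δ_0/δ_{22} = 3978/41.67 = 95.47 kN.
Moment equilibrium about 1: M_1 = Σ(load moments about 1) − R_2·L = 646.4 − 95.47×5 = 169 kN·m.

M_1 = 169 kN·m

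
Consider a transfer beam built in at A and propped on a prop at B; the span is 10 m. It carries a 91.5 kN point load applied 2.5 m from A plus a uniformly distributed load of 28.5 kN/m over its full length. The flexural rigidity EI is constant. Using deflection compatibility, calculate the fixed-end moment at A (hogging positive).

Take the reaction at B as the redundant and release it; the primary structure is a cantilever fixed at A.
Free-end deflection of the primary structure under the applied loading (downward +):
  point load 91.5 at a = 2.5: Pa²(3L − a)/(6EI) = 2621/EI
  UDL 28.5: wL⁴/(8EI) = 35625/EI
  δ_0 = 38246/EI
Flexibility coefficient — unit upward force at B: δ_{BB} = L³/(3EI) = 333.3/EI.
The prop prevents deflection at B: R_B = δ_0/δ_{BB} = 38246/333.3 = 114.7 kN.
Moment equilibrium about A: M_A = Σ(load moments about A) − R_B·L = 1654 − 114.7×10 = 506.4 kN·m.

M_A = 506.4 kN·m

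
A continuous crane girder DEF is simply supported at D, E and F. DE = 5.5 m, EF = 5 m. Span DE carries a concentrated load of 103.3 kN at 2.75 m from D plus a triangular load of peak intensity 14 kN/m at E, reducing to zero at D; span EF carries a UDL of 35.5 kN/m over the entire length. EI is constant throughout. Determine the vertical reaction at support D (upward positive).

R_D = 42.04 kN

Insert a hinge at E; M_E is the redundant, and each span becomes simply supported.
End slopes at the hinge E, treating each span as simply supported:
  span DE: point load 103.3 at a = 2.75: Pab(L + a)/(6LEI) = 195.3/EI
  span DE: triangular load, peak 14: w₀L³/(45EI) = 51.76/EI
  span EF: UDL 35.5: wL³/(24EI) = 184.9/EI
  relative rotation θ_0 = (247.1 + 184.9)/EI = 432/EI
A unit hogging moment at E produces rotation L₁/(3EI) + L₂/(3EI) = 3.5/EI.
Slope continuity at E: θ_0 = M_E·3.5/EI, so M_E = 432/3.5 = 123.4 kN·m (hogging).
Span DE, ΣM about D with M_E applied at E: R_E^{DE}·5.5 = 425.2 + 123.4, so R_E^{DE} = 99.76 kN and R_D = 141.8 − 99.76 = 42.04 kN.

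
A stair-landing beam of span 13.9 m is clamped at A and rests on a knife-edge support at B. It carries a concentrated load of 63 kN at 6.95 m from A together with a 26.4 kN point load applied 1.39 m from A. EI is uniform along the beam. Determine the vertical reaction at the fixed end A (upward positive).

Take the reaction at B as the redundant and release it; the primary structure is a cantilever fixed at A.
Free-end deflection of the primary structure under the applied loading (downward +):
  point load 63 at a = 6.95: Pa²(3L − a)/(6EI) = 17624/EI
  point load 26.4 at a = 1.39: Pa²(3L − a)/(6EI) = 342.7/EI
  δ_0 = 17967/EI
Flexibility coefficient — unit upward force at B: δ_{BB} = L³/(3EI) = 895.2/EI.
The prop prevents deflection at B: R_B = δ_0/δ_{BB} = 17967/895.2 = 20.07 kN.
Vertical equilibrium: R_A = ΣP − R_B = 89.4 − 20.07 = 69.33 kN.

R_A = 69.33 kN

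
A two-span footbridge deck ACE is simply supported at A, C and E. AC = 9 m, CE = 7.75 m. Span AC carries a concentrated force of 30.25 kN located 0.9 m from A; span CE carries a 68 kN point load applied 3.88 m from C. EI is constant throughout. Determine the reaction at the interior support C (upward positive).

Release continuity at C by inserting a hinge; the redundant is the internal moment M_C. The primary structure is two simply-supported spans AC and CE.
Rotations at C on the released spans (each span's end-slope, ×1/EI):
  span AC: point load 30.25 at a = 0.9: Pab(L + a)/(6LEI) = 40.43/EI
  span CE: point load 68 at a = 3.88: Pab(L + b)/(6LEI) = 255.2/EI
  relative rotation θ_0 = (40.43 + 255.2)/EI = 295.6/EI
A unit hogging moment at C produces rotation L₁/(3EI) + L₂/(3EI) = 5.583/EI.
Slope continuity at C: θ_0 = M_C·5.583/EI, so M_C = 295.6/5.583 = 52.94 kN·m (hogging).
Span AC, ΣM about A with M_C applied at C: R_C^{AC}·9 = 27.23 + 52.94, so R_C^{AC} = 8.907 kN and R_A = 30.25 − 8.907 = 21.34 kN.
Span CE, ΣM about E: R_C^{CE}·7.75 = 263.2 + 52.94, so R_C^{CE} = 40.79 kN and R_E = 68 − 40.79 = 27.21 kN.
R_C = 8.907 + 40.79 = 49.69 kN.

R_C = 49.69 kN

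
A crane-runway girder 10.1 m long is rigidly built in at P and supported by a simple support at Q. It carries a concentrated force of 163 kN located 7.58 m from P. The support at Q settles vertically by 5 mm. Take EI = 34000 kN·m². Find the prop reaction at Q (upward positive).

R_Q = 102.8 kN

Release the roller at Q. Primary structure: cantilever fixed at P.
Free-end deflection of the primary structure under the applied loading (downward +):
  point load 163 at a = 7.58: Pa²(3L − a)/(6EI) = 35464/EI
Tip deflection under a unit load at Q: L³/(3EI) = 343.4/EI.
With EI = 34000 kN·m²: δ_0 = 1.043 m and δ_{QQ} = 0.010101 m/kN.
Compatibility — the beam at Q must follow the support down by 0.005 m: δ_0 − R_Q·δ_{QQ} = 0.005, so R_Q = (1.043 − 0.005)/0.010101 = 102.8 kN.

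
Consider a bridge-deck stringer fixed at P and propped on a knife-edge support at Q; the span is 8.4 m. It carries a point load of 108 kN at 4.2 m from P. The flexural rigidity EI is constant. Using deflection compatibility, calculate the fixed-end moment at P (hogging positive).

M_P = 170.1 kN·m

Release the roller at Q. Primary structure: cantilever fixed at P.
Downward deflection at the released point Q due to the loads:
  point load 108 at a = 4.2: Pa²(3L − a)/(6EI) = 6668/EI
Tip deflection under a unit load at Q: L³/(3EI) = 197.6/EI.
The prop prevents deflection at Q: R_Q = δ_0/δ_{QQ} = 6668/197.6 = 33.75 kN.
Moment equilibrium about P: M_P = Σ(load moments about P) − R_Q·L = 453.6 − 33.75×8.4 = 170.1 kN·m.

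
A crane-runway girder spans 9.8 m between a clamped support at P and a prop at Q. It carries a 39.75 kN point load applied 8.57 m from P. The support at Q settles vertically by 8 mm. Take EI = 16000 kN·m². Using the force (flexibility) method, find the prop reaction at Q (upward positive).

R_Q = 31.9 kN

Release the roller at Q. Primary structure: cantilever fixed at P.
Free-end deflection of the primary structure under the applied loading (downward +):
  point load 39.75 at a = 8.57: Pa²(3L − a)/(6EI) = 10135/EI
Flexibility coefficient — unit upward force at Q: δ_{QQ} = L³/(3EI) = 313.7/EI.
With EI = 16000 kN·m²: δ_0 = 0.63346 m and δ_{QQ} = 0.019608 m/kN.
Compatibility — the beam at Q must follow the support down by 0.008 m: δ_0 − R_Q·δ_{QQ} = 0.008, so R_Q = (0.63346 − 0.008)/0.019608 = 31.9 kN.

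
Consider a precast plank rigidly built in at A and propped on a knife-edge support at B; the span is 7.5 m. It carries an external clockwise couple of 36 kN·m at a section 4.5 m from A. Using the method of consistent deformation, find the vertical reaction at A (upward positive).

R_A = -6.048 kN

Remove the prop at B; the released (primary) structure is a cantilever built in at A.
Deflection at B on the released cantilever, summing each load's contribution:
  clockwise couple 36 at a = 4.5: M₀a(2L − a)/(2EI) = 850.5/EI
Flexibility coefficient — unit upward force at B: δ_{BB} = L³/(3EI) = 140.6/EI.
The prop prevents deflection at B: R_B = δ_0/δ_{BB} = 850.5/140.6 = 6.048 kN.
Vertical equilibrium: R_A = ΣP − R_B = 0 − 6.048 = -6.048 kN.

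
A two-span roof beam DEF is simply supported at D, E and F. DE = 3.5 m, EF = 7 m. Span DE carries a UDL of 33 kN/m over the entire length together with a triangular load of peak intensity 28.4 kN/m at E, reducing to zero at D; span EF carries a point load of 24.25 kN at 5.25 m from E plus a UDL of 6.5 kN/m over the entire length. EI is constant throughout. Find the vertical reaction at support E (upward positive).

R_E = 147.3 kN

Insert a hinge at E; M_E is the redundant, and each span becomes simply supported.
End slopes at the hinge E, treating each span as simply supported:
  span DE: UDL 33: wL³/(24EI) = 58.95/EI
  span DE: triangular load, peak 28.4: w₀L³/(45EI) = 27.06/EI
  span EF: point load 24.25 at a = 5.25: Pab(L + b)/(6LEI) = 46.42/EI
  span EF: UDL 6.5: wL³/(24EI) = 92.9/EI
  relative rotation θ_0 = (86.01 + 139.3)/EI = 225.3/EI
A unit hogging moment at E produces rotation L₁/(3EI) + L₂/(3EI) = 3.5/EI.
Slope continuity at E: θ_0 = M_E·3.5/EI, so M_E = 225.3/3.5 = 64.38 kN·m (hogging).
Span DE, ΣM about D with M_E applied at E: R_E^{DE}·3.5 = 318.1 + 64.38, so R_E^{DE} = 109.3 kN and R_D = 165.2 − 109.3 = 55.92 kN.
Span EF, ΣM about F: R_E^{EF}·7 = 201.7 + 64.38, so R_E^{EF} = 38.01 kN and R_F = 69.75 − 38.01 = 31.74 kN.
R_E = 109.3 + 38.01 = 147.3 kN.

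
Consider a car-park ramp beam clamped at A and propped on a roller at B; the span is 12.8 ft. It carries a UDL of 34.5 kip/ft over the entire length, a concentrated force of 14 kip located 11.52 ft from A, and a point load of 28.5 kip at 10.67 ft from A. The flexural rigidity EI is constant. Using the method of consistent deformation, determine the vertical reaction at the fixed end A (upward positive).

R_A = 285.1 kip

Take the reaction at B as the redundant and release it; the primary structure is a cantilever fixed at A.
Downward deflection at the released point B due to the loads:
  UDL 34.5: wL⁴/(8EI) = 115763/EI
  point load 14 at a = 11.52: Pa²(3L − a)/(6EI) = 8324/EI
  point load 28.5 at a = 10.67: Pa²(3L − a)/(6EI) = 14996/EI
  δ_0 = 139082/EI
Flexibility coefficient — unit upward force at B: δ_{BB} = L³/(3EI) = 699.1/EI.
The prop prevents deflection at B: R_B = δ_0/δ_{BB} = 139082/699.1 = 199 kip.
Vertical equilibrium: R_A = ΣP − R_B = 484.1 − 199 = 285.1 kip.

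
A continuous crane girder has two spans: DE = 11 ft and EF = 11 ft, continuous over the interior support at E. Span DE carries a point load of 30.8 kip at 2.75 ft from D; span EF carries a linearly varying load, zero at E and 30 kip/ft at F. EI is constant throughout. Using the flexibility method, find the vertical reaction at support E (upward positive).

R_E = 85.56 kip

Take M_E as the redundant. Released structure: two simple spans DE and EF with a hinge at E.
Rotations at E on the released spans (each span's end-slope, ×1/EI):
  span DE: point load 30.8 at a = 2.75: Pab(L + a)/(6LEI) = 145.6/EI
  span EF: triangular load, peak 30: 7w₀L³/(360EI) = 776.4/EI
  relative rotation θ_0 = (145.6 + 776.4)/EI = 922/EI
A unit hogging moment at E produces rotation L₁/(3EI) + L₂/(3EI) = 7.333/EI.
Slope continuity at E: θ_0 = M_E·7.333/EI, so M_E = 922/7.333 = 125.7 kip·ft (hogging).
Span DE, ΣM about D with M_E applied at E: R_E^{DE}·11 = 84.7 + 125.7, so R_E^{DE} = 19.13 kip and R_D = 30.8 − 19.13 = 11.67 kip.
Span EF, ΣM about F: R_E^{EF}·11 = 605 + 125.7, so R_E^{EF} = 66.43 kip and R_F = 165 − 66.43 = 98.57 kip.
R_E = 19.13 + 66.43 = 85.56 kip.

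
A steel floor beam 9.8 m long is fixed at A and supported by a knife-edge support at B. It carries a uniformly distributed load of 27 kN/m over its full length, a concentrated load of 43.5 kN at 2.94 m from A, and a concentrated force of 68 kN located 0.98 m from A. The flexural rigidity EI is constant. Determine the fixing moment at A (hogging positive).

Choose R_B as the redundant. The primary structure is the cantilever fixed at A.
Deflection at B on the released cantilever, summing each load's contribution:
  UDL 27: wL⁴/(8EI) = 31130/EI
  point load 43.5 at a = 2.94: Pa²(3L − a)/(6EI) = 1658/EI
  point load 68 at a = 0.98: Pa²(3L − a)/(6EI) = 309.3/EI
  δ_0 = 33097/EI
Flexibility coefficient — unit upward force at B: δ_{BB} = L³/(3EI) = 313.7/EI.
Compatibility at B: δ_0 − R_B·δ_{BB} = 0, so R_B = 33097/313.7 = 105.5 kN.
Moment equilibrium about A: M_A = Σ(load moments about A) − R_B·L = 1491 − 105.5×9.8 = 457.2 kN·m.

M_A = 457.2 kN·m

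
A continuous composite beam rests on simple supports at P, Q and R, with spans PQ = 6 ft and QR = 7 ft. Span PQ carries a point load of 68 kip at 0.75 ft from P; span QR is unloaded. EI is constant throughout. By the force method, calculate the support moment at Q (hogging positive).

M_Q = 11.59 kip·ft

Insert a hinge at Q; M_Q is the redundant, and each span becomes simply supported.
End slopes at the hinge Q, treating each span as simply supported:
  span PQ: point load 68 at a = 0.75: Pab(L + a)/(6LEI) = 50.2/EI
  relative rotation θ_0 = (50.2 + 0)/EI = 50.2/EI
A unit hogging moment at Q produces rotation L₁/(3EI) + L₂/(3EI) = 4.333/EI.
Compatibility: M_Q·(L₁+L₂)/(3EI) = θ_0, giving M_Q = 11.59 kip·ft (hogging).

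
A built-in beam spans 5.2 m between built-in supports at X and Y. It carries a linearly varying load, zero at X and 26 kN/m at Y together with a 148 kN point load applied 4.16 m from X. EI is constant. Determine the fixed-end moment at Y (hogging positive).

M_Y = 133.7 kN·m

Take the two fixed-end moments M_X, M_Y as redundants; the released structure is the simple span XY.
On the primary (simply-supported) span, the end slopes from the loading are:
  at X: triangular load, peak 26: 7w₀L³/(360EI) = 71.09/EI
  at Y: triangular load, peak 26: w₀L³/(45EI) = 81.24/EI
  at X: point load 148 at a = 4.16: Pab(L + b)/(6LEI) = 128.1/EI
  at Y: point load 148 at a = 4.16: Pab(L + a)/(6LEI) = 192.1/EI
  θ_X0 = 199.1/EI,  θ_Y0 = 273.3/EI
Flexibility coefficients: a unit moment at one end gives L/(3EI) there and L/(6EI) at the far end, so f₁₁ = f₂₂ = 1.733/EI and f₁₂ = f₂₁ = 0.8667/EI.
Compatibility — zero rotation at each built-in end:
  1.733 M_X + 0.8667 M_Y = 199.1
  0.8667 M_X + 1.733 M_Y = 273.3
Solving the pair gives M_X = 48.06 kN·m and M_Y = 133.7 kN·m (hogging).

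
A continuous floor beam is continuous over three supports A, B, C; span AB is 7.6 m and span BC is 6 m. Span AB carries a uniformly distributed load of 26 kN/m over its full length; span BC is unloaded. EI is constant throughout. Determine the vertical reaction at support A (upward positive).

Insert a hinge at B; M_B is the redundant, and each span becomes simply supported.
Discontinuity in slope at B on the released structure — sum the simple-span end rotations:
  span AB: UDL 26: wL³/(24EI) = 475.6/EI
  relative rotation θ_0 = (475.6 + 0)/EI = 475.6/EI
A unit hogging moment at B produces rotation L₁/(3EI) + L₂/(3EI) = 4.533/EI.
Compatibility: M_B·(L₁+L₂)/(3EI) = θ_0, giving M_B = 104.9 kN·m (hogging).
Span AB, ΣM about A with M_B applied at B: R_B^{AB}·7.6 = 750.9 + 104.9, so R_B^{AB} = 112.6 kN and R_A = 197.6 − 112.6 = 85 kN.

R_A = 85 kN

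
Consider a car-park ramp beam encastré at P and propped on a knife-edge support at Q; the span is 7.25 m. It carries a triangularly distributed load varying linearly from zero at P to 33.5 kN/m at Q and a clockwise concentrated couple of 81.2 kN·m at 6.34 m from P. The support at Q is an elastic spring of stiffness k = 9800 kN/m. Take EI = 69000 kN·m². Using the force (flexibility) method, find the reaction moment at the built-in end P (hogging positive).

M_P = 95.76 kN·m

Remove the prop at Q; the released (primary) structure is a cantilever built in at P.
Primary-structure tip deflection at Q by superposition:
  triangular load, peak 33.5 at the free end: 11w₀L⁴/(120EI) = 8484/EI
  clockwise couple 81.2 at a = 6.34: M₀a(2L − a)/(2EI) = 2100/EI
  δ_0 = 10585/EI
Flexibility coefficient — unit upward force at Q: δ_{QQ} = L³/(3EI) = 127/EI.
With EI = 69000 kN·m²: δ_0 = 0.1534 m and δ_{QQ} = 0.001841 m/kN.
Compatibility — the spring shortens by R_Q/k under the reaction it provides: δ_0 − R_Q·δ_{QQ} = R_Q/k. With 1/k = 0.000102 m/kN, R_Q = δ_0 / (δ_{QQ} + 1/k) = 0.1534 / (0.001841 + 0.000102) = 78.95 kN.
Moment equilibrium about P: M_P = Σ(load moments about P) − R_Q·L = 668.1 − 78.95×7.25 = 95.76 kN·m.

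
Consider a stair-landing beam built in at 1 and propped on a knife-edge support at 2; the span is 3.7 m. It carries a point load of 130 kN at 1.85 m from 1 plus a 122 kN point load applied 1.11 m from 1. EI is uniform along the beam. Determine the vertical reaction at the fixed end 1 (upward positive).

R_1 = 196.6 kN

Choose R_2 as the redundant. The primary structure is the cantilever fixed at 1.
Primary-structure tip deflection at 2 by superposition:
  point load 130 at a = 1.85: Pa²(3L − a)/(6EI) = 685.9/EI
  point load 122 at a = 1.11: Pa²(3L − a)/(6EI) = 250.3/EI
  δ_0 = 936.2/EI
Tip deflection under a unit load at 2: L³/(3EI) = 16.88/EI.
Compatibility at 2: δ_0 − R_2·δ_{22} = 0, so R_2 = 936.2/16.88 = 55.45 kN.
Vertical equilibrium: R_1 = ΣP − R_2 = 252 − 55.45 = 196.6 kN.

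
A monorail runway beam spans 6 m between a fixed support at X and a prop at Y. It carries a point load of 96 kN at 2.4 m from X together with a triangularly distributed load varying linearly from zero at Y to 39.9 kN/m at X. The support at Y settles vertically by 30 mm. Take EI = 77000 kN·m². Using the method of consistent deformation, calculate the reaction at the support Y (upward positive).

R_Y = 11.82 kN

Release the roller at Y. Primary structure: cantilever fixed at X.
Free-end deflection of the primary structure under the applied loading (downward +):
  point load 96 at a = 2.4: Pa²(3L − a)/(6EI) = 1438/EI
  triangular load, peak 39.9 at the fixed end: w₀L⁴/(30EI) = 1724/EI
  δ_0 = 3161/EI
Tip deflection under a unit load at Y: L³/(3EI) = 72/EI.
With EI = 77000 kN·m²: δ_0 = 0.041057 m and δ_{YY} = 0.000935 m/kN.
Compatibility — the beam at Y must follow the support down by 0.03 m: δ_0 − R_Y·δ_{YY} = 0.03, so R_Y = (0.041057 − 0.03)/0.000935 = 11.82 kN.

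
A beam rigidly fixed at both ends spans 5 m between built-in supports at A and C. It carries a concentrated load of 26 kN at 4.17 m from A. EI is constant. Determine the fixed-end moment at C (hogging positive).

Release both end moments; the primary structure is a simply-supported span AC with redundants M_A and M_C.
On the primary (simply-supported) span, the end slopes from the loading are:
  at A: point load 26 at a = 4.17: Pab(L + b)/(6LEI) = 17.49/EI
  at C: point load 26 at a = 4.17: Pab(L + a)/(6LEI) = 27.51/EI
  θ_A0 = 17.49/EI,  θ_C0 = 27.51/EI
Flexibility coefficients: a unit moment at one end gives L/(3EI) there and L/(6EI) at the far end, so f₁₁ = f₂₂ = 1.667/EI and f₁₂ = f₂₁ = 0.8333/EI.
Compatibility — zero rotation at each built-in end:
  1.667 M_A + 0.8333 M_C = 17.49
  0.8333 M_A + 1.667 M_C = 27.51
Solving the pair gives M_A = 2.988 kN·m and M_C = 15.01 kN·m (hogging).

M_C = 15.01 kN·m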